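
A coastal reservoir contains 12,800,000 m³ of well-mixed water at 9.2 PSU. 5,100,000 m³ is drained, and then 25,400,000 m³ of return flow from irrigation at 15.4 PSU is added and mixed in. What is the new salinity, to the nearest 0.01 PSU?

13.96 PSU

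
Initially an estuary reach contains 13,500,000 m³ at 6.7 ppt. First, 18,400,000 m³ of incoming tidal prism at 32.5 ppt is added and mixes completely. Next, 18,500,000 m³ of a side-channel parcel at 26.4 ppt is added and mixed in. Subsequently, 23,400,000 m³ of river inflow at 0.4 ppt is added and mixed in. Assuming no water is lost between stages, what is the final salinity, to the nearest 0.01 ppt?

16.07 ppt

Mass of salt is conserved:
Initial salt = 13,500,000×6.7 = 90,450,000
After stage 1: salt = 90,450,000 + 18,400,000×32.5 = 688,450,000; volume = 31,900,000 m³; S = 21.582 ppt
After stage 2: salt = 688,450,000 + 18,500,000×26.4 = 1,176,850,000; volume = 50,400,000 m³; S = 23.35 ppt
After stage 3: salt = 1,176,850,000 + 23,400,000×0.4 = 1,186,210,000; volume = 73,800,000 m³
S = 1,186,210,000 / 73,800,000 = 16.0733 ppt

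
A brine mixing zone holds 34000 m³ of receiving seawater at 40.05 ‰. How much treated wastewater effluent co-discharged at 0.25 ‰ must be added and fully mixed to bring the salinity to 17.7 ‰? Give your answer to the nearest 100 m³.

Salt balance: 34,000×40.05 + V×0.25 = (34,000+V)×17.7
1,361,700 + 0.25V = 601,800 + 17.7V
759,900 = 17.45V
V = 43,547.28 m³

43500 m³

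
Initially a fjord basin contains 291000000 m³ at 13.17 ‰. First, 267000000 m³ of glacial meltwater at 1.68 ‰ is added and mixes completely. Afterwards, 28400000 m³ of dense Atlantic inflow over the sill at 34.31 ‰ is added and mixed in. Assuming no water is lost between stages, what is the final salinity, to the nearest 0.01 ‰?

By conservation of dissolved salt,
Initial salt = 291,000,000×13.17 = 3,832,470,000
After stage 1: salt = 3,832,470,000 + 267,000,000×1.68 = 4,281,030,000; volume = 558,000,000 m³; S = 7.672 ‰
After stage 2: salt = 4,281,030,000 + 28,400,000×34.31 = 5,255,434,000; volume = 586,400,000 m³
S = 5,255,434,000 / 586,400,000 = 8.9622 ‰

8.96 ‰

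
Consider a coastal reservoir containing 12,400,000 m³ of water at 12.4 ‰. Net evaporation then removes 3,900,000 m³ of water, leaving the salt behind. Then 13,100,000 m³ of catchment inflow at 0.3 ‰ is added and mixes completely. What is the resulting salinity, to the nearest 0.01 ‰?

After evaporation: salt = 12,400,000×12.4 = 153,760,000; volume = 12,400,000 − 3,900,000 = 8,500,000 m³
After mixing: salt = 153,760,000 + 13,100,000×0.3 = 157,690,000; volume = 8,500,000 + 13,100,000 = 21,600,000 m³
S = 157,690,000 / 21,600,000 = 7.3005 ‰

7.30 ‰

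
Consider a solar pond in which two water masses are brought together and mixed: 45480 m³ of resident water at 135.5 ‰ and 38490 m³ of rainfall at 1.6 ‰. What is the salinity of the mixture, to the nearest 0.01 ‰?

74.12 ‰

Conserving salt mass:
salt = 45,480×135.5 + 38,490×1.6 = 6,162,540 + 61,584 = 6,224,124
volume = 45,480 + 38,490 = 83,970 m³
S = 6,224,124 / 83,970 = 74.1232 ‰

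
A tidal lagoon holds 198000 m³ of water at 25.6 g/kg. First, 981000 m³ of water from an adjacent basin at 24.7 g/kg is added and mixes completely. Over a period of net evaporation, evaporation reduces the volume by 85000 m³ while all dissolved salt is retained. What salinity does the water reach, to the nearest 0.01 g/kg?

After mixing: salt = 198,000×25.6 + 981,000×24.7 = 29,299,500; volume = 1,179,000 m³
After evaporation: salt unchanged = 29,299,500; volume = 1,179,000 − 85,000 = 1,094,000 m³
S = 29,299,500 / 1,094,000 = 26.782 g/kg

26.78 g/kg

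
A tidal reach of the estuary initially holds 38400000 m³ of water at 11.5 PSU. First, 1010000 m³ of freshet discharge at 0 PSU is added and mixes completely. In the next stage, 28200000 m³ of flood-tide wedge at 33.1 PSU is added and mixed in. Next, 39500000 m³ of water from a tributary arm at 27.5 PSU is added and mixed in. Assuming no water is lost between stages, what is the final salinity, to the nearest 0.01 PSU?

Conserving salt mass:
Initial salt = 38,400,000×11.5 = 441,600,000
After stage 1: salt = 441,600,000 + 1,010,000×0 = 441,600,000; volume = 39,410,000 m³; S = 11.205 PSU
After stage 2: salt = 441,600,000 + 28,200,000×33.1 = 1,375,020,000; volume = 67,610,000 m³; S = 20.338 PSU
After stage 3: salt = 1,375,020,000 + 39,500,000×27.5 = 2,461,270,000; volume = 107,110,000 m³
S = 2,461,270,000 / 107,110,000 = 22.9789 PSU

22.98 PSU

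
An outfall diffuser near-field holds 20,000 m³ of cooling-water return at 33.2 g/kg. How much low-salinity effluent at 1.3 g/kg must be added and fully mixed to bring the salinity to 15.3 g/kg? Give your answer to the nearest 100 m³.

Salt balance: 20,000×33.2 + V×1.3 = (20,000+V)×15.3
664,000 + 1.3V = 306,000 + 15.3V
358,000 = 14V
V = 25,571.43 m³

25600 m³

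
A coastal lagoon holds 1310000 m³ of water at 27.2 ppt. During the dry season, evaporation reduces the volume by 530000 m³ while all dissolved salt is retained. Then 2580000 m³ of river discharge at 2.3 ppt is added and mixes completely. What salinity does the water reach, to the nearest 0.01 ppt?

12.37 ppt

After evaporation: salt = 1,310,000×27.2 = 35,632,000; volume = 1,310,000 − 530,000 = 780,000 m³
After mixing: salt = 35,632,000 + 2,580,000×2.3 = 41,566,000; volume = 780,000 + 2,580,000 = 3,360,000 m³
S = 41,566,000 / 3,360,000 = 12.3708 ppt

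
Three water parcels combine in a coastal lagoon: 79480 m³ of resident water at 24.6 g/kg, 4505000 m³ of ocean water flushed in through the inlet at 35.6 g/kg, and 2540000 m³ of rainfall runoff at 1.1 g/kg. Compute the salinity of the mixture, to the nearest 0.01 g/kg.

Mass of salt is conserved:
salt = 79,480×24.6 + 4,505,000×35.6 + 2,540,000×1.1 = 1,955,208 + 160,378,000 + 2,794,000 = 165,127,208
volume = 79,480 + 4,505,000 + 2,540,000 = 7,124,480 m³
S = 165,127,208 / 7,124,480 = 23.1774 g/kg

23.18 g/kg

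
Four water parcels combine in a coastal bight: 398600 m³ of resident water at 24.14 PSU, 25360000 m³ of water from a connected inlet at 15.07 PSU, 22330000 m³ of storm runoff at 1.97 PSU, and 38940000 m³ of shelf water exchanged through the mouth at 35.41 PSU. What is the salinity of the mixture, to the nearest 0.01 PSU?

Weighted by volume,
salt = 398,600×24.14 + 25,360,000×15.07 + 22,330,000×1.97 + 38,940,000×35.41 = 9,622,204 + 382,175,200 + 43,990,100 + 1,378,865,400 = 1,814,652,904
volume = 398,600 + 25,360,000 + 22,330,000 + 38,940,000 = 87,028,600 m³
S = 1,814,652,904 / 87,028,600 = 20.8512 PSU

20.85 PSU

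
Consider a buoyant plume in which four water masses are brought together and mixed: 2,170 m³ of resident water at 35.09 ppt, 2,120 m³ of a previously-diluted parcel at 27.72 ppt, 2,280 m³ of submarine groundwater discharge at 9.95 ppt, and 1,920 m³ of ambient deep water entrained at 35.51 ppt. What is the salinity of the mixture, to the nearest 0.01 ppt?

26.59 ppt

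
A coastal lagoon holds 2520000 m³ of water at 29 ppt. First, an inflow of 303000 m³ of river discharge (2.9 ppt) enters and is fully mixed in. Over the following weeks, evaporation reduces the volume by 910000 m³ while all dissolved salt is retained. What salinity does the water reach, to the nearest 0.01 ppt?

After mixing: salt = 2,520,000×29 + 303,000×2.9 = 73,958,700; volume = 2,823,000 m³
After evaporation: salt unchanged = 73,958,700; volume = 2,823,000 − 910,000 = 1,913,000 m³
S = 73,958,700 / 1,913,000 = 38.6611 ppt

38.66 ppt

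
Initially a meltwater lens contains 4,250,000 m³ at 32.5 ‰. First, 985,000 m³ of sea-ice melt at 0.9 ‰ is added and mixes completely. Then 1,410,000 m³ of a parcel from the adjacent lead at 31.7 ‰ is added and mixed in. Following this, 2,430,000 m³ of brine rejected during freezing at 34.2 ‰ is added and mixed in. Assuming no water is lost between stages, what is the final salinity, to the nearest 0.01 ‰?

Conserving salt mass:
Initial salt = 4,250,000×32.5 = 138,125,000
After stage 1: salt = 138,125,000 + 985,000×0.9 = 139,011,500; volume = 5,235,000 m³; S = 26.554 ‰
After stage 2: salt = 139,011,500 + 1,410,000×31.7 = 183,708,500; volume = 6,645,000 m³; S = 27.646 ‰
After stage 3: salt = 183,708,500 + 2,430,000×34.2 = 266,814,500; volume = 9,075,000 m³
S = 266,814,500 / 9,075,000 = 29.401 ‰

29.40 ‰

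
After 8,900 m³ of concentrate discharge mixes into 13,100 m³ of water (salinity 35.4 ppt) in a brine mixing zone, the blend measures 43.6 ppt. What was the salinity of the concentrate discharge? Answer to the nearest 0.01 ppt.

Salt balance: 13,100×35.4 + 8,900×S = 22,000×43.6
463,740 + 8,900·S = 959,200
S = (959,200 − 463,740) / 8,900 = 55.6697 ppt

55.67 ppt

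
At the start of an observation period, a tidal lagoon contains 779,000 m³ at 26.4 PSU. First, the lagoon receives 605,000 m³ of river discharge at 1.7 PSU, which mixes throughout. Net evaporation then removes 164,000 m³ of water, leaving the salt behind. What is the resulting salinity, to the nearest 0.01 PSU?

17.70 PSU

After mixing: salt = 779,000×26.4 + 605,000×1.7 = 21,594,100; volume = 1,384,000 m³
After evaporation: salt unchanged = 21,594,100; volume = 1,384,000 − 164,000 = 1,220,000 m³
S = 21,594,100 / 1,220,000 = 17.7001 PSU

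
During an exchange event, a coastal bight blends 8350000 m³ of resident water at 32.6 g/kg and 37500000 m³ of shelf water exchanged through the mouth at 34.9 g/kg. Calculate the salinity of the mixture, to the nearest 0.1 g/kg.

Conserving salt mass:
salt = 8,350,000×32.6 + 37,500,000×34.9 = 272,210,000 + 1,308,750,000 = 1,580,960,000
volume = 8,350,000 + 37,500,000 = 45,850,000 m³
S = 1,580,960,000 / 45,850,000 = 34.481 g/kg

34.5 g/kg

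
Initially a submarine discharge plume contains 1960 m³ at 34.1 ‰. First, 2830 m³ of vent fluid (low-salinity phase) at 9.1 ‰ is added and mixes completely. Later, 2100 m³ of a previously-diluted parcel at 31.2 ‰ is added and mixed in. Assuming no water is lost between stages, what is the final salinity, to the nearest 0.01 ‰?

Salt balance:
Initial salt = 1,960×34.1 = 66,836
After stage 1: salt = 66,836 + 2,830×9.1 = 92,589; volume = 4,790 m³; S = 19.33 ‰
After stage 2: salt = 92,589 + 2,100×31.2 = 158,109; volume = 6,890 m³
S = 158,109 / 6,890 = 22.9476 ‰

22.95 ‰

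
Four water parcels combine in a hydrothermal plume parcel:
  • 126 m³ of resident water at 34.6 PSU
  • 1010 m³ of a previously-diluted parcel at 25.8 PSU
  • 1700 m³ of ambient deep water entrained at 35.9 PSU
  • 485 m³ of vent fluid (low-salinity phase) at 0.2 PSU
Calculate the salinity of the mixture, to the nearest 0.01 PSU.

27.57 PSU

Mass of salt is conserved:
salt = 126×34.6 + 1,010×25.8 + 1,700×35.9 + 485×0.2 = 4,359.6 + 26,058 + 61,030 + 97 = 91,544.6
volume = 126 + 1,010 + 1,700 + 485 = 3,321 m³
S = 91,544.6 / 3,321 = 27.5654 PSU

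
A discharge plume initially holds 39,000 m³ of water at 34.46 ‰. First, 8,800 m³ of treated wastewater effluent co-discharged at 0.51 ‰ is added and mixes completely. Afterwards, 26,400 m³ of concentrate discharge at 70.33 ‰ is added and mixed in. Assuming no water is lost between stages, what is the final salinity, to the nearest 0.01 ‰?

Conserving salt mass:
Initial salt = 39,000×34.46 = 1,343,940
After stage 1: salt = 1,343,940 + 8,800×0.51 = 1,348,428; volume = 47,800 m³; S = 28.21 ‰
After stage 2: salt = 1,348,428 + 26,400×70.33 = 3,205,140; volume = 74,200 m³
S = 3,205,140 / 74,200 = 43.196 ‰

43.20 ‰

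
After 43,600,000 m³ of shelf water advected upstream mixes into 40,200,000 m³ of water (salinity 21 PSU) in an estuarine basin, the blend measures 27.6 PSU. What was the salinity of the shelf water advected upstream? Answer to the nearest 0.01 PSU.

33.69 PSU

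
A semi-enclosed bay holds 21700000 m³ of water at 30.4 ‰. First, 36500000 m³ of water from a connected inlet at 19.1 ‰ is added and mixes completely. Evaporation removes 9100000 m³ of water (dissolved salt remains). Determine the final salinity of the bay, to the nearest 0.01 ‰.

27.63 ‰

After mixing: salt = 21,700,000×30.4 + 36,500,000×19.1 = 1,356,830,000; volume = 58,200,000 m³
After evaporation: salt unchanged = 1,356,830,000; volume = 58,200,000 − 9,100,000 = 49,100,000 m³
S = 1,356,830,000 / 49,100,000 = 27.634 ‰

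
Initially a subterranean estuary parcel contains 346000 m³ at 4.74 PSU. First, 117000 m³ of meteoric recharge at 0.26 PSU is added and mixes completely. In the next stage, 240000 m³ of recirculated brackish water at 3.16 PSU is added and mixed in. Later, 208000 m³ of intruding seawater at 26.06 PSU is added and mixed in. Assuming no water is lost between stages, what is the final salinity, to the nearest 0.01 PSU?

8.62 PSU

Salt balance:
Initial salt = 346,000×4.74 = 1,640,040
After stage 1: salt = 1,640,040 + 117,000×0.26 = 1,670,460; volume = 463,000 m³; S = 3.608 PSU
After stage 2: salt = 1,670,460 + 240,000×3.16 = 2,428,860; volume = 703,000 m³; S = 3.455 PSU
After stage 3: salt = 2,428,860 + 208,000×26.06 = 7,849,340; volume = 911,000 m³
S = 7,849,340 / 911,000 = 8.6162 PSU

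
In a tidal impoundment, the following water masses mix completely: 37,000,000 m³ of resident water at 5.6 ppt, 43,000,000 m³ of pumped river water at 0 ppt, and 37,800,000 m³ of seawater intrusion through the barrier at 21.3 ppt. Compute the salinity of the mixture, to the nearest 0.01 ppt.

8.59 ppt

Mass of salt is conserved:
salt = 37,000,000×5.6 + 43,000,000×0 + 37,800,000×21.3 = 207,200,000 + 0 + 805,140,000 = 1,012,340,000
volume = 37,000,000 + 43,000,000 + 37,800,000 = 117,800,000 m³
S = 1,012,340,000 / 117,800,000 = 8.5937 ppt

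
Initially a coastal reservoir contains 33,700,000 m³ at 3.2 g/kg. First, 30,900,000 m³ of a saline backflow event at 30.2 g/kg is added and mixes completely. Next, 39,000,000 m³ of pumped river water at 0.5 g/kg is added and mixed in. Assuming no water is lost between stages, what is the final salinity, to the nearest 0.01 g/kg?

10.24 g/kg

By conservation of dissolved salt,
Initial salt = 33,700,000×3.2 = 107,840,000
After stage 1: salt = 107,840,000 + 30,900,000×30.2 = 1,041,020,000; volume = 64,600,000 m³; S = 16.115 g/kg
After stage 2: salt = 1,041,020,000 + 39,000,000×0.5 = 1,060,520,000; volume = 103,600,000 m³
S = 1,060,520,000 / 103,600,000 = 10.2367 g/kg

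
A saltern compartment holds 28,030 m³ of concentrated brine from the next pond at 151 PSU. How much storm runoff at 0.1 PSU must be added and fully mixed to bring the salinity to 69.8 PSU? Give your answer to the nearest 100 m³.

Salt balance: 28,030×151 + V×0.1 = (28,030+V)×69.8
4,232,530 + 0.1V = 1,956,494 + 69.8V
2,276,036 = 69.7V
V = 32,654.75 m³

32700 m³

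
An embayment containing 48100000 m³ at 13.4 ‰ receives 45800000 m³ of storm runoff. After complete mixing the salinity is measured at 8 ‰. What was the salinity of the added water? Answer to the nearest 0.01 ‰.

Salt balance: 48,100,000×13.4 + 45,800,000×S = 93,900,000×8
644,540,000 + 45,800,000·S = 751,200,000
S = (751,200,000 − 644,540,000) / 45,800,000 = 2.3288 ‰

2.33 ‰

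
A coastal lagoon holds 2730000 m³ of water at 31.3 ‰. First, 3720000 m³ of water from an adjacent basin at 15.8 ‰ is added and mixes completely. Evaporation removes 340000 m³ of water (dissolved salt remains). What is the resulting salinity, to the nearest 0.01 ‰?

After mixing: salt = 2,730,000×31.3 + 3,720,000×15.8 = 144,225,000; volume = 6,450,000 m³
After evaporation: salt unchanged = 144,225,000; volume = 6,450,000 − 340,000 = 6,110,000 m³
S = 144,225,000 / 6,110,000 = 23.6047 ‰

23.60 ‰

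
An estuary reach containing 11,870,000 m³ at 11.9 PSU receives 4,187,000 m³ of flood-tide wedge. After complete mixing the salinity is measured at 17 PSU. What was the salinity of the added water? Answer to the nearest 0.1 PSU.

31.5 PSU

Salt balance: 11,870,000×11.9 + 4,187,000×S = 16,057,000×17
141,253,000 + 4,187,000·S = 272,969,000
S = (272,969,000 − 141,253,000) / 4,187,000 = 31.4583 PSU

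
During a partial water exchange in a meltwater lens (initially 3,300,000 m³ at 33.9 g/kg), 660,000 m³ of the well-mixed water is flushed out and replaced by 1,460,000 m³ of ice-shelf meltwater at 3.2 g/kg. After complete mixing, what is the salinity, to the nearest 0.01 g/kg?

22.97 g/kg

Remaining after removal: 2,640,000 m³ at 33.9 g/kg (salt = 89,496,000)
After addition: salt = 89,496,000 + 1,460,000×3.2 = 94,168,000; volume = 4,100,000 m³
S = 94,168,000 / 4,100,000 = 22.9678 g/kg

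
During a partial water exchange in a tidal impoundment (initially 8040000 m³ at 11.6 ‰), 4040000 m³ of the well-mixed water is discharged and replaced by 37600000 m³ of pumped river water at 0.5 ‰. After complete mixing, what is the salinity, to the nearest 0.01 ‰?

1.57 ‰

Remaining after removal: 4,000,000 m³ at 11.6 ‰ (salt = 46,400,000)
After addition: salt = 46,400,000 + 37,600,000×0.5 = 65,200,000; volume = 41,600,000 m³
S = 65,200,000 / 41,600,000 = 1.5673 ‰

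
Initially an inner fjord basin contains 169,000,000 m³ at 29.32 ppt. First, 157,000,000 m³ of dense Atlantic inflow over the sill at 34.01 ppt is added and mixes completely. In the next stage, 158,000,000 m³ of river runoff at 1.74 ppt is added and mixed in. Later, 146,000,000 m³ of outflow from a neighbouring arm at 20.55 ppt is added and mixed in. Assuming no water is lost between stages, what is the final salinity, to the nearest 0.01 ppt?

21.54 ppt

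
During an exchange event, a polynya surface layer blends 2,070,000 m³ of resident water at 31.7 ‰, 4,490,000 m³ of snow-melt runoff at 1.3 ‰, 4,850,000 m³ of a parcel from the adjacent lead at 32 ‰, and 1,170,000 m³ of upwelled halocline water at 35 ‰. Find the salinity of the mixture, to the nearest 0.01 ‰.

21.27 ‰

By conservation of dissolved salt,
salt = 2,070,000×31.7 + 4,490,000×1.3 + 4,850,000×32 + 1,170,000×35 = 65,619,000 + 5,837,000 + 155,200,000 + 40,950,000 = 267,606,000
volume = 2,070,000 + 4,490,000 + 4,850,000 + 1,170,000 = 12,580,000 m³
S = 267,606,000 / 12,580,000 = 21.2723 ‰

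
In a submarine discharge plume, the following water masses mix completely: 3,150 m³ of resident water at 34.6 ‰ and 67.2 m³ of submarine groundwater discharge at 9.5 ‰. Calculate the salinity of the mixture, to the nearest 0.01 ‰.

34.08 ‰

By conservation of dissolved salt,
salt = 3,150×34.6 + 67.2×9.5 = 108,990 + 638.4 = 109,628.4
volume = 3,150 + 67.2 = 3,217.2 m³
S = 109,628.4 / 3,217.2 = 34.0757 ‰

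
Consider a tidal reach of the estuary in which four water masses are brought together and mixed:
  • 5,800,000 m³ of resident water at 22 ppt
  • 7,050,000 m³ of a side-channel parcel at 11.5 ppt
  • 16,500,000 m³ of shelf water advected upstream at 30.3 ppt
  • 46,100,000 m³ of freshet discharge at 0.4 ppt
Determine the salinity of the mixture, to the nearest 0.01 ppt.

9.64 ppt

Salt balance:
salt = 5,800,000×22 + 7,050,000×11.5 + 16,500,000×30.3 + 46,100,000×0.4 = 127,600,000 + 81,075,000 + 499,950,000 + 18,440,000 = 727,065,000
volume = 5,800,000 + 7,050,000 + 16,500,000 + 46,100,000 = 75,450,000 m³
S = 727,065,000 / 75,450,000 = 9.6364 ppt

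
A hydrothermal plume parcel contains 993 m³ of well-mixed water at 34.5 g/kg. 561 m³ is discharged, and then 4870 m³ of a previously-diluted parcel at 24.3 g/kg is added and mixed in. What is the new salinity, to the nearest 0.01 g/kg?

25.13 g/kg

Remaining after removal: 432 m³ at 34.5 g/kg (salt = 14,904)
After addition: salt = 14,904 + 4,870×24.3 = 133,245; volume = 5,302 m³
S = 133,245 / 5,302 = 25.1311 g/kg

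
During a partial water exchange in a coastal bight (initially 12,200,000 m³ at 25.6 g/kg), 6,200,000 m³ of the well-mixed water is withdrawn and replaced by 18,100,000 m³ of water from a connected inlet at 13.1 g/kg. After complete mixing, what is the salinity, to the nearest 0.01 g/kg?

16.21 g/kg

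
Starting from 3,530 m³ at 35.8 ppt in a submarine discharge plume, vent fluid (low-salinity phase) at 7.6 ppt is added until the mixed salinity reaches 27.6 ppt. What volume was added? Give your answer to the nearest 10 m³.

Salt balance: 3,530×35.8 + V×7.6 = (3,530+V)×27.6
126,374 + 7.6V = 97,428 + 27.6V
28,946 = 20V
V = 1,447.3 m³

1450 m³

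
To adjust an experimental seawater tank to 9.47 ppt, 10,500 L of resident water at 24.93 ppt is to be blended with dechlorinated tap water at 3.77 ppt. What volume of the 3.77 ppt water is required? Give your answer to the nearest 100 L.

Salt balance: 10,500×24.93 + V×3.77 = (10,500+V)×9.47
261,765 + 3.77V = 99,435 + 9.47V
162,330 = 5.7V
V = 28,478.95 L

28500 L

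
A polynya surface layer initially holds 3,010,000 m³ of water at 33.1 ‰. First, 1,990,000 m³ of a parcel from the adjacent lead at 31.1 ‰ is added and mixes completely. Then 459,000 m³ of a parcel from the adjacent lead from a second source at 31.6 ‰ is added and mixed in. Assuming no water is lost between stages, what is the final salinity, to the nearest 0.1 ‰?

Weighted by volume,
Initial salt = 3,010,000×33.1 = 99,631,000
After stage 1: salt = 99,631,000 + 1,990,000×31.1 = 161,520,000; volume = 5,000,000 m³; S = 32.304 ‰
After stage 2: salt = 161,520,000 + 459,000×31.6 = 176,024,400; volume = 5,459,000 m³
S = 176,024,400 / 5,459,000 = 32.2448 ‰

32.2 ‰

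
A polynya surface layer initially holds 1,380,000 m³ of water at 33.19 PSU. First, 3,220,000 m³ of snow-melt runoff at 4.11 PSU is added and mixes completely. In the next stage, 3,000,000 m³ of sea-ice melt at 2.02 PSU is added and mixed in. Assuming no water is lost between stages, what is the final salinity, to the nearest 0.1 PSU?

By conservation of dissolved salt,
Initial salt = 1,380,000×33.19 = 45,802,200
After stage 1: salt = 45,802,200 + 3,220,000×4.11 = 59,036,400; volume = 4,600,000 m³; S = 12.834 PSU
After stage 2: salt = 59,036,400 + 3,000,000×2.02 = 65,096,400; volume = 7,600,000 m³
S = 65,096,400 / 7,600,000 = 8.5653 PSU

8.6 PSU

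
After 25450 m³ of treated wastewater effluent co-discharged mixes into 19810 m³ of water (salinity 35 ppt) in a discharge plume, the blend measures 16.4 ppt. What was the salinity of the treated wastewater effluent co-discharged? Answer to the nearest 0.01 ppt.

Salt balance: 19,810×35 + 25,450×S = 45,260×16.4
693,350 + 25,450·S = 742,264
S = (742,264 − 693,350) / 25,450 = 1.922 ppt

1.92 ppt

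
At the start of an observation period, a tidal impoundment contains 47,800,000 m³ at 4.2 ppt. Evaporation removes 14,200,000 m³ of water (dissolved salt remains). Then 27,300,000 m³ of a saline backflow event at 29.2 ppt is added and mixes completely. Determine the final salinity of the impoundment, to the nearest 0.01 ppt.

16.39 ppt

After evaporation: salt = 47,800,000×4.2 = 200,760,000; volume = 47,800,000 − 14,200,000 = 33,600,000 m³
After mixing: salt = 200,760,000 + 27,300,000×29.2 = 997,920,000; volume = 33,600,000 + 27,300,000 = 60,900,000 m³
S = 997,920,000 / 60,900,000 = 16.3862 ppt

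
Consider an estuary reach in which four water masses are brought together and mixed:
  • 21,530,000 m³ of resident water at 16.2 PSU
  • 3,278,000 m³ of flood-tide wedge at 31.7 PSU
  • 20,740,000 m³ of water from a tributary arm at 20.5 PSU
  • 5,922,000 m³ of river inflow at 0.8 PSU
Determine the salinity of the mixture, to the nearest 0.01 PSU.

17.15 PSU

Weighted by volume,
salt = 21,530,000×16.2 + 3,278,000×31.7 + 20,740,000×20.5 + 5,922,000×0.8 = 348,786,000 + 103,912,600 + 425,170,000 + 4,737,600 = 882,606,200
volume = 21,530,000 + 3,278,000 + 20,740,000 + 5,922,000 = 51,470,000 m³
S = 882,606,200 / 51,470,000 = 17.148 PSU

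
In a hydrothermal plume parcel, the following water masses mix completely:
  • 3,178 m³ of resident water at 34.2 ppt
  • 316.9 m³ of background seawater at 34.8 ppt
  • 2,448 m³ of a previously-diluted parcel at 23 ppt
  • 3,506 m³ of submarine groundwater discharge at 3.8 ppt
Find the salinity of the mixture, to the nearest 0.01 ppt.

20.04 ppt

Salt balance:
salt = 3,178×34.2 + 316.9×34.8 + 2,448×23 + 3,506×3.8 = 108,687.6 + 11,028.12 + 56,304 + 13,322.8 = 189,342.52
volume = 3,178 + 316.9 + 2,448 + 3,506 = 9,448.9 m³
S = 189,342.52 / 9,448.9 = 20.0386 ppt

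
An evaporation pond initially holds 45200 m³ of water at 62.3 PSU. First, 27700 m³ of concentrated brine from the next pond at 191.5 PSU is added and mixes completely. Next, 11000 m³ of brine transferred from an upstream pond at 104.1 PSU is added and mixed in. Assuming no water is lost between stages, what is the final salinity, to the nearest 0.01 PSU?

By conservation of dissolved salt,
Initial salt = 45,200×62.3 = 2,815,960
After stage 1: salt = 2,815,960 + 27,700×191.5 = 8,120,510; volume = 72,900 m³; S = 111.392 PSU
After stage 2: salt = 8,120,510 + 11,000×104.1 = 9,265,610; volume = 83,900 m³
S = 9,265,610 / 83,900 = 110.4364 PSU

110.44 PSU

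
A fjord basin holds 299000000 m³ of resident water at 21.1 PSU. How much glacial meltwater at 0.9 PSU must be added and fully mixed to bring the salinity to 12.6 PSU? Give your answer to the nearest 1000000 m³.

Salt balance: 299,000,000×21.1 + V×0.9 = (299,000,000+V)×12.6
6,308,900,000 + 0.9V = 3,767,400,000 + 12.6V
2,541,500,000 = 11.7V
V = 217,222,222.22 m³

217000000 m³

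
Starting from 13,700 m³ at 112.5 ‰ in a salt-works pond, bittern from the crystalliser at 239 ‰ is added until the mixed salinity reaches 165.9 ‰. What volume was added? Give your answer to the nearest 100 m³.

10000 m³

Salt balance: 13,700×112.5 + V×239 = (13,700+V)×165.9
1,541,250 + 239V = 2,272,830 + 165.9V
731,580 = 73.1V
V = 10,007.93 m³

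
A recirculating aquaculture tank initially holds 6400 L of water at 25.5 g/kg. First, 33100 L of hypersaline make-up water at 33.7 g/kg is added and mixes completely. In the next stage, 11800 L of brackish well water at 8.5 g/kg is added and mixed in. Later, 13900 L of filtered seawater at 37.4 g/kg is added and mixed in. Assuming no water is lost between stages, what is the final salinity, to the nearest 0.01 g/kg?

29.12 g/kg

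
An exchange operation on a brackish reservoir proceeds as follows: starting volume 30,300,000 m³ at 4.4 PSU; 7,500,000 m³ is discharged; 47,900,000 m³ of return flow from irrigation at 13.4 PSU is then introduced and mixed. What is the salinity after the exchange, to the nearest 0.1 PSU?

10.5 PSU

Remaining after removal: 22,800,000 m³ at 4.4 PSU (salt = 100,320,000)
After addition: salt = 100,320,000 + 47,900,000×13.4 = 742,180,000; volume = 70,700,000 m³
S = 742,180,000 / 70,700,000 = 10.4976 PSU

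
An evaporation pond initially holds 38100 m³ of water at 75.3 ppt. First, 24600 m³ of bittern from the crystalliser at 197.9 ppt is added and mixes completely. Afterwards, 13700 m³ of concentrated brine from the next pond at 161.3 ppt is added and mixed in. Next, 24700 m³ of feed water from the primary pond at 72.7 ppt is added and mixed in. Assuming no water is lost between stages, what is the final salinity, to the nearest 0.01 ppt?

Salt balance:
Initial salt = 38,100×75.3 = 2,868,930
After stage 1: salt = 2,868,930 + 24,600×197.9 = 7,737,270; volume = 62,700 m³; S = 123.401 ppt
After stage 2: salt = 7,737,270 + 13,700×161.3 = 9,947,080; volume = 76,400 m³; S = 130.197 ppt
After stage 3: salt = 9,947,080 + 24,700×72.7 = 11,742,770; volume = 101,100 m³
S = 11,742,770 / 101,100 = 116.15 ppt

116.15 ppt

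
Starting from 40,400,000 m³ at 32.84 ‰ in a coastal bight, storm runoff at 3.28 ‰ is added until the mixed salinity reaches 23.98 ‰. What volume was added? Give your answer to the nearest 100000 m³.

Salt balance: 40,400,000×32.84 + V×3.28 = (40,400,000+V)×23.98
1,326,736,000 + 3.28V = 968,792,000 + 23.98V
357,944,000 = 20.7V
V = 17,291,980.68 m³

17300000 m³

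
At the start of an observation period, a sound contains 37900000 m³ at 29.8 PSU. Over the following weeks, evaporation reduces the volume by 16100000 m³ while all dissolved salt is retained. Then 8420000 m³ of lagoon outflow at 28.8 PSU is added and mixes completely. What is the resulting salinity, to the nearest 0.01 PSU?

45.40 PSU

After evaporation: salt = 37,900,000×29.8 = 1,129,420,000; volume = 37,900,000 − 16,100,000 = 21,800,000 m³
After mixing: salt = 1,129,420,000 + 8,420,000×28.8 = 1,371,916,000; volume = 21,800,000 + 8,420,000 = 30,220,000 m³
S = 1,371,916,000 / 30,220,000 = 45.3976 PSU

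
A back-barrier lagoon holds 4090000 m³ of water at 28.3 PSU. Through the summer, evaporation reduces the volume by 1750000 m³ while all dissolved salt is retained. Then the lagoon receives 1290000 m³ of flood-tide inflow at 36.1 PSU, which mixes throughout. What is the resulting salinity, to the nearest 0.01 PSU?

44.72 PSU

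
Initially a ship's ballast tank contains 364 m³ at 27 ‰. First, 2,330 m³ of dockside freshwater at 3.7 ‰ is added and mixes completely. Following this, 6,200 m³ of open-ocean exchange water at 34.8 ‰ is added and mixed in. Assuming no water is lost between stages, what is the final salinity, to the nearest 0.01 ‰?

26.33 ‰

Weighted by volume,
Initial salt = 364×27 = 9,828
After stage 1: salt = 9,828 + 2,330×3.7 = 18,449; volume = 2,694 m³; S = 6.848 ‰
After stage 2: salt = 18,449 + 6,200×34.8 = 234,209; volume = 8,894 m³
S = 234,209 / 8,894 = 26.3334 ‰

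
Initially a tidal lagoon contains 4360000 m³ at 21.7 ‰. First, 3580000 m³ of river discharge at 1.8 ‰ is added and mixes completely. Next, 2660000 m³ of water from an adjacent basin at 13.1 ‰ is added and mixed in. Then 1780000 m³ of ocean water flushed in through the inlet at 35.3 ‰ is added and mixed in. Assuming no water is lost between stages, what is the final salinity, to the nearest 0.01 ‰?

16.05 ‰

Total salt / total volume:
Initial salt = 4,360,000×21.7 = 94,612,000
After stage 1: salt = 94,612,000 + 3,580,000×1.8 = 101,056,000; volume = 7,940,000 m³; S = 12.727 ‰
After stage 2: salt = 101,056,000 + 2,660,000×13.1 = 135,902,000; volume = 10,600,000 m³; S = 12.821 ‰
After stage 3: salt = 135,902,000 + 1,780,000×35.3 = 198,736,000; volume = 12,380,000 m³
S = 198,736,000 / 12,380,000 = 16.053 ‰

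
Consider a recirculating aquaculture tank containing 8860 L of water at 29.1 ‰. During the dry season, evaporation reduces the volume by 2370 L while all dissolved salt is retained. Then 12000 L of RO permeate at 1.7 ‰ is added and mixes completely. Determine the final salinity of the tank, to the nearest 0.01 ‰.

After evaporation: salt = 8,860×29.1 = 257,826; volume = 8,860 − 2,370 = 6,490 L
After mixing: salt = 257,826 + 12,000×1.7 = 278,226; volume = 6,490 + 12,000 = 18,490 L
S = 278,226 / 18,490 = 15.0474 ‰

15.05 ‰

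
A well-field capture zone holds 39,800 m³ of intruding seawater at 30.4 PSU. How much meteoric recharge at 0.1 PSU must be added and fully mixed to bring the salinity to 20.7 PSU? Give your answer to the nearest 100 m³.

18700 m³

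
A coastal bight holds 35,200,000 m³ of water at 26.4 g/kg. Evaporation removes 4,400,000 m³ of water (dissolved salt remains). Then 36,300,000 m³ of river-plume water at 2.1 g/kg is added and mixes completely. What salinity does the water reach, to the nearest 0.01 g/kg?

After evaporation: salt = 35,200,000×26.4 = 929,280,000; volume = 35,200,000 − 4,400,000 = 30,800,000 m³
After mixing: salt = 929,280,000 + 36,300,000×2.1 = 1,005,510,000; volume = 30,800,000 + 36,300,000 = 67,100,000 m³
S = 1,005,510,000 / 67,100,000 = 14.9852 g/kg

14.99 g/kg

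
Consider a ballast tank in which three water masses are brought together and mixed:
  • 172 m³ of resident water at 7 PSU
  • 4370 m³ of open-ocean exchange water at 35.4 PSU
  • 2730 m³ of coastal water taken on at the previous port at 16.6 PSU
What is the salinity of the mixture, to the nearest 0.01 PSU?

27.67 PSU

By conservation of dissolved salt,
salt = 172×7 + 4,370×35.4 + 2,730×16.6 = 1,204 + 154,698 + 45,318 = 201,220
volume = 172 + 4,370 + 2,730 = 7,272 m³
S = 201,220 / 7,272 = 27.6705 PSU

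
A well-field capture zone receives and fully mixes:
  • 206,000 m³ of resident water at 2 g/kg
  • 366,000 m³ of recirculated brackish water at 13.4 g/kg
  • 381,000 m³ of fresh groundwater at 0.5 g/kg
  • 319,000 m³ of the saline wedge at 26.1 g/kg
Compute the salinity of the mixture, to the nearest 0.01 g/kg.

By conservation of dissolved salt,
salt = 206,000×2 + 366,000×13.4 + 381,000×0.5 + 319,000×26.1 = 412,000 + 4,904,400 + 190,500 + 8,325,900 = 13,832,800
volume = 206,000 + 366,000 + 381,000 + 319,000 = 1,272,000 m³
S = 13,832,800 / 1,272,000 = 10.8748 g/kg

10.87 g/kg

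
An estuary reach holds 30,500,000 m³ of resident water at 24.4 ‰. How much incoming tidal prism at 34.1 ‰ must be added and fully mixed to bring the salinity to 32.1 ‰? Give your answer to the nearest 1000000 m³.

117000000 m³

Salt balance: 30,500,000×24.4 + V×34.1 = (30,500,000+V)×32.1
744,200,000 + 34.1V = 979,050,000 + 32.1V
234,850,000 = 2V
V = 117,425,000 m³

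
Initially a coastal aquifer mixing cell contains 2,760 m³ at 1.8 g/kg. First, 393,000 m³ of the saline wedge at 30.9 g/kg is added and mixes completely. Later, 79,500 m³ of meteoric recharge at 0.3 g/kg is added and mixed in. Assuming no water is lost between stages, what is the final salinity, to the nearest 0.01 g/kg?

25.61 g/kg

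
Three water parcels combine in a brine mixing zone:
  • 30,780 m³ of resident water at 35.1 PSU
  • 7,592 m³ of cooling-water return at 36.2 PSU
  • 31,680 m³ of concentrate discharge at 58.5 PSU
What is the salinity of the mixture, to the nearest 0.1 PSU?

By conservation of dissolved salt,
salt = 30,780×35.1 + 7,592×36.2 + 31,680×58.5 = 1,080,378 + 274,830.4 + 1,853,280 = 3,208,488.4
volume = 30,780 + 7,592 + 31,680 = 70,052 m³
S = 3,208,488.4 / 70,052 = 45.802 PSU

45.8 PSU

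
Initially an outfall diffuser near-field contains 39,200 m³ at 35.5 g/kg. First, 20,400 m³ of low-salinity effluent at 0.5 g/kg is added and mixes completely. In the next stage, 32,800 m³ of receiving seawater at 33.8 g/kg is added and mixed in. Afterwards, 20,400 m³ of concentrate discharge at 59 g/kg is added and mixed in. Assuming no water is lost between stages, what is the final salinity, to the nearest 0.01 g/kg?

32.93 g/kg

Total salt / total volume:
Initial salt = 39,200×35.5 = 1,391,600
After stage 1: salt = 1,391,600 + 20,400×0.5 = 1,401,800; volume = 59,600 m³; S = 23.52 g/kg
After stage 2: salt = 1,401,800 + 32,800×33.8 = 2,510,440; volume = 92,400 m³; S = 27.169 g/kg
After stage 3: salt = 2,510,440 + 20,400×59 = 3,714,040; volume = 112,800 m³
S = 3,714,040 / 112,800 = 32.9259 g/kg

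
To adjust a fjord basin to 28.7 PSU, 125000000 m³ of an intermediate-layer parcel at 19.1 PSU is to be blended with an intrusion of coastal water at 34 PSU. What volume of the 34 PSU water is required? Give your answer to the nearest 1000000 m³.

226000000 m³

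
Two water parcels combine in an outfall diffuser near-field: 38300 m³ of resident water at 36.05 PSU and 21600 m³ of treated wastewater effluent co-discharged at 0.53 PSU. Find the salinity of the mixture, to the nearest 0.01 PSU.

23.24 PSU

Salt balance:
salt = 38,300×36.05 + 21,600×0.53 = 1,380,715 + 11,448 = 1,392,163
volume = 38,300 + 21,600 = 59,900 m³
S = 1,392,163 / 59,900 = 23.2415 PSU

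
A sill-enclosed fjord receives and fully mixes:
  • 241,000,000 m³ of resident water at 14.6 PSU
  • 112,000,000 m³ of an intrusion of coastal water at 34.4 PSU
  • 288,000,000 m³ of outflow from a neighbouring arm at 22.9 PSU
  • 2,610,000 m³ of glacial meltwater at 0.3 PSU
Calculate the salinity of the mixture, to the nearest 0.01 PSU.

21.70 PSU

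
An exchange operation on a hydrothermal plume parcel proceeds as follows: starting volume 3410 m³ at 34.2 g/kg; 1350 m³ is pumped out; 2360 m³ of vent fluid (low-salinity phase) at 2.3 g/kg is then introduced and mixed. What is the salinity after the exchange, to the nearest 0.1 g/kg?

Remaining after removal: 2,060 m³ at 34.2 g/kg (salt = 70,452)
After addition: salt = 70,452 + 2,360×2.3 = 75,880; volume = 4,420 m³
S = 75,880 / 4,420 = 17.1674 g/kg

17.2 g/kg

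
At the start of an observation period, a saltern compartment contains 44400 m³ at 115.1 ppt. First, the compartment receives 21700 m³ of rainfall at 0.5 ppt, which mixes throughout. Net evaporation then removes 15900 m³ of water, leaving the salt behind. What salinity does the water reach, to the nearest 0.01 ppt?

After mixing: salt = 44,400×115.1 + 21,700×0.5 = 5,121,290; volume = 66,100 m³
After evaporation: salt unchanged = 5,121,290; volume = 66,100 − 15,900 = 50,200 m³
S = 5,121,290 / 50,200 = 102.0177 ppt

102.02 ppt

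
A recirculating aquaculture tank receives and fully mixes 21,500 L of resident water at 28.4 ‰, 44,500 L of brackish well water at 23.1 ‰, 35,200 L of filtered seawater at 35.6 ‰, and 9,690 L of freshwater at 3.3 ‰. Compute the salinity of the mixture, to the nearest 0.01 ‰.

Salt balance:
salt = 21,500×28.4 + 44,500×23.1 + 35,200×35.6 + 9,690×3.3 = 610,600 + 1,027,950 + 1,253,120 + 31,977 = 2,923,647
volume = 21,500 + 44,500 + 35,200 + 9,690 = 110,890 L
S = 2,923,647 / 110,890 = 26.3653 ‰

26.37 ‰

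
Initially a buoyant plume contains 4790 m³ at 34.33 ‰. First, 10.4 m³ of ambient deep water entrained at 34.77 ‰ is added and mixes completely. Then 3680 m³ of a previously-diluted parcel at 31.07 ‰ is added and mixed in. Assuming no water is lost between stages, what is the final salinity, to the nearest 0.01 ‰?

Total salt / total volume:
Initial salt = 4,790×34.33 = 164,440.7
After stage 1: salt = 164,440.7 + 10.4×34.77 = 164,802.308; volume = 4,800.4 m³; S = 34.331 ‰
After stage 2: salt = 164,802.308 + 3,680×31.07 = 279,139.908; volume = 8,480.4 m³
S = 279,139.908 / 8,480.4 = 32.9159 ‰

32.92 ‰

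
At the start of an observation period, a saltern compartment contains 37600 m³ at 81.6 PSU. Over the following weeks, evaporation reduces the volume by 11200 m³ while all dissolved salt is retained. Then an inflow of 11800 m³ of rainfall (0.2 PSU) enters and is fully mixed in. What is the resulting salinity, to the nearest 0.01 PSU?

After evaporation: salt = 37,600×81.6 = 3,068,160; volume = 37,600 − 11,200 = 26,400 m³
After mixing: salt = 3,068,160 + 11,800×0.2 = 3,070,520; volume = 26,400 + 11,800 = 38,200 m³
S = 3,070,520 / 38,200 = 80.3801 PSU

80.38 PSU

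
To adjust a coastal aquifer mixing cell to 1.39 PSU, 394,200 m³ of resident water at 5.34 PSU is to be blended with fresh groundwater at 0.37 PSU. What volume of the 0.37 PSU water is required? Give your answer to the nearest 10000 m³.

Salt balance: 394,200×5.34 + V×0.37 = (394,200+V)×1.39
2,105,028 + 0.37V = 547,938 + 1.39V
1,557,090 = 1.02V
V = 1,526,558.82 m³

1530000 m³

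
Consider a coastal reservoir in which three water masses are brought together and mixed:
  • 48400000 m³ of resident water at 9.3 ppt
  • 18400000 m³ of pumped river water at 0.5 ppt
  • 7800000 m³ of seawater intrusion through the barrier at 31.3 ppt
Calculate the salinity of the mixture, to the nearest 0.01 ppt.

9.43 ppt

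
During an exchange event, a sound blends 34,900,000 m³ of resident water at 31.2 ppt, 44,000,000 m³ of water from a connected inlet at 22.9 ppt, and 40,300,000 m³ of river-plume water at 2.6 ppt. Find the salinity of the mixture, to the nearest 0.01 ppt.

Weighted by volume,
salt = 34,900,000×31.2 + 44,000,000×22.9 + 40,300,000×2.6 = 1,088,880,000 + 1,007,600,000 + 104,780,000 = 2,201,260,000
volume = 34,900,000 + 44,000,000 + 40,300,000 = 119,200,000 m³
S = 2,201,260,000 / 119,200,000 = 18.4669 ppt

18.47 ppt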